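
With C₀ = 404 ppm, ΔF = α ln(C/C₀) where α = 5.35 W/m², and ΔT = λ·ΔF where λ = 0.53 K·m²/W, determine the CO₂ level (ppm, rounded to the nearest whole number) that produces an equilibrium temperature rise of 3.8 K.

Required forcing: ΔF = ΔT/λ = 3.8/0.53 = 7.1698 W/m².
Then ln(C/404) = ΔF/5.35 = 7.1698/5.35 = 1.34015.
So C = 404 × e^1.34015 = 404 × 3.81962 = 1543.13 ppm.

C ≈ 1543 ppm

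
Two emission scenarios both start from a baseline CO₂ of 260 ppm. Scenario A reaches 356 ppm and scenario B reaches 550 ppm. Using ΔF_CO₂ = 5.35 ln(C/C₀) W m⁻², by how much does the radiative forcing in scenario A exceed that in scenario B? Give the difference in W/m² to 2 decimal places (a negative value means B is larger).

ΔF_A − ΔF_B = -2.33 W/m²

ΔF_A = 5.35 ln(356/260) = 5.35 × 0.31425 = 1.6812 W/m².
ΔF_B = 5.35 ln(550/260) = 5.35 × 0.74924 = 4.0084 W/m².
Difference: 1.6812 − 4.0084 = -2.3272 W/m².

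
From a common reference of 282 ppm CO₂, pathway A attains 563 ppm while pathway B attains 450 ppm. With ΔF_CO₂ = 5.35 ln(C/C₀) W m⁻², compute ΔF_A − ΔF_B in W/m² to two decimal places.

ΔF_A − ΔF_B = 1.20 W/m²

ΔF_A = 5.35 ln(563/282) = 5.35 × 0.69137 = 3.6988 W/m².
ΔF_B = 5.35 ln(450/282) = 5.35 × 0.46734 = 2.5003 W/m².
Difference: 3.6988 − 2.5003 = 1.1985 W/m².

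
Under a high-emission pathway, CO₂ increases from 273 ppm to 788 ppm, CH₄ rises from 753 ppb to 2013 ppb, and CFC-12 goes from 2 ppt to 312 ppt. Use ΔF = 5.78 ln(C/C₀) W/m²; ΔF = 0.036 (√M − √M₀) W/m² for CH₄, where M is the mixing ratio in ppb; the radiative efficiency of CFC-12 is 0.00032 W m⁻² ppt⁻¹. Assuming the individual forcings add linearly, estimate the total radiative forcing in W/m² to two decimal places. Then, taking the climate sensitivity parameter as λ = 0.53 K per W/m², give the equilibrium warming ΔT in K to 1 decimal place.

CO₂: 5.78 × ln(788/273) = 5.78 × ln(2.88645) = 5.78 × 1.06003 = 6.1270 W/m².
CH₄: 0.036 × (√2013 − √753) = 0.036 × (44.8665 − 27.4408) = 0.036 × 17.4257 = 0.6273 W/m².
CFC-12: ΔF = 0.00032 × (312 − 2) = 0.00032 × 310 = 0.0992 W/m².
Total ΔF = 6.1270 + 0.6273 + 0.0992 = 6.8535 W/m².
ΔT = λ ΔF = 0.53 × 6.85 = 3.6305 K.

ΔF = 6.85 W/m²; ΔT = 3.6 K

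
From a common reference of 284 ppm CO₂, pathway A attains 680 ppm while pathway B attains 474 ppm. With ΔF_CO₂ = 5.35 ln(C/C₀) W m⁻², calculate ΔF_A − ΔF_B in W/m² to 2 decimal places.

ΔF_A − ΔF_B = 1.93 W/m²

ΔF_A = 5.35 ln(680/284) = 5.35 × 0.87312 = 4.6712 W/m².
ΔF_B = 5.35 ln(474/284) = 5.35 × 0.51223 = 2.7404 W/m².
Difference: 4.6712 − 2.7404 = 1.9308 W/m².
(Equivalently, ΔF_A − ΔF_B = 5.35 ln(680/474) = 5.35 × 0.36089 = 1.9308 W/m².)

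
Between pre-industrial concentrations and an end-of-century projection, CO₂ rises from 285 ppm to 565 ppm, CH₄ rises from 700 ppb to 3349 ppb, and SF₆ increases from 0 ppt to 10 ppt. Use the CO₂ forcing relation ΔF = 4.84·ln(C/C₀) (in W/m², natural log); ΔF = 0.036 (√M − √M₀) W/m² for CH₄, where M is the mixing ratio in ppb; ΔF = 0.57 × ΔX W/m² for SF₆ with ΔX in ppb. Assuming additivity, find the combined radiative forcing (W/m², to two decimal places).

CO₂: 4.84 × ln(565/285) = 4.84 × ln(1.98246) = 4.84 × 0.68434 = 3.3122 W/m².
CH₄: 0.036 × (√3349 − √700) = 0.036 × (57.8705 − 26.4575) = 0.036 × 31.4130 = 1.1309 W/m².
SF₆: Δ = 10 − 0 = 10 ppt = 0.010 ppb; ΔF = 0.57 × 0.010 = 0.0057 W/m².
Total ΔF = 3.3122 + 1.1309 + 0.0057 = 4.4488 W/m².

ΔF = 4.45 W/m²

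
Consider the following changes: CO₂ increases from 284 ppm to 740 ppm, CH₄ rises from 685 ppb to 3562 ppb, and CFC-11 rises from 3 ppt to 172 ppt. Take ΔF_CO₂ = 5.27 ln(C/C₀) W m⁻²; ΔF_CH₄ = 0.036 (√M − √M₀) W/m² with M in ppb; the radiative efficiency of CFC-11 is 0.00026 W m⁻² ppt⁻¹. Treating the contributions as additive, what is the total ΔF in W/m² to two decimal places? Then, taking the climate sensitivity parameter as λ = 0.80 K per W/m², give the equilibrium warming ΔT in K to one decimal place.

ΔF = 6.30 W/m²; ΔT = 5.0 K

CO₂: 5.27 × ln(740/284) = 5.27 × ln(2.60563) = 5.27 × 0.95767 = 5.0469 W/m².
CH₄: 0.036 × (√3562 − √685) = 0.036 × (59.6825 − 26.1725) = 0.036 × 33.5100 = 1.2064 W/m².
CFC-11: ΔF = 0.00026 × (172 − 3) = 0.00026 × 169 = 0.0439 W/m².
Total ΔF = 5.0469 + 1.2064 + 0.0439 = 6.2972 W/m².
ΔT = λ ΔF = 0.80 × 6.30 = 5.0400 K.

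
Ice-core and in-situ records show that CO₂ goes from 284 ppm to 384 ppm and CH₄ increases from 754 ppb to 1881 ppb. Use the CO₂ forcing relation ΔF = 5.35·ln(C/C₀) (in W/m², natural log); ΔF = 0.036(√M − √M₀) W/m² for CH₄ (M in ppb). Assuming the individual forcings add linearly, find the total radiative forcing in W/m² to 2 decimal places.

ΔF = 2.19 W/m²

CO₂: 5.35 × ln(384/284) = 5.35 × ln(1.35211) = 5.35 × 0.30167 = 1.6139 W/m².
CH₄: 0.036 × (√1881 − √754) = 0.036 × (43.3705 − 27.4591) = 0.036 × 15.9114 = 0.5728 W/m².
Total ΔF = 1.6139 + 0.5728 = 2.1867 W/m².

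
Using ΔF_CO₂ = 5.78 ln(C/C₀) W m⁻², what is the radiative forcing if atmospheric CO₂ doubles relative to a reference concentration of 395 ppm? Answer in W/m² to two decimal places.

ΔF = 4.01 W/m²

Because the forcing depends only on the ratio C/C₀, the initial concentration does not enter.
ΔF = 5.78 × ln(2) = 5.78 × 0.69315 = 4.0064 W/m².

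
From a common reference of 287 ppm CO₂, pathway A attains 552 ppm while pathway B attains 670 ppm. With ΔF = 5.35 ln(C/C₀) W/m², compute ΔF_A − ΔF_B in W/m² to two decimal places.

ΔF_A − ΔF_B = -1.04 W/m²

ΔF_A = 5.35 ln(552/287) = 5.35 × 0.65407 = 3.4993 W/m².
ΔF_B = 5.35 ln(670/287) = 5.35 × 0.84780 = 4.5357 W/m².
Difference: 3.4993 − 4.5357 = -1.0364 W/m².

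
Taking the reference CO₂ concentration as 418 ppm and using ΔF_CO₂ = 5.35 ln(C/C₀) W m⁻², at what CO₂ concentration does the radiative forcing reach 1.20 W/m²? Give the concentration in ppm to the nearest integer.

C ≈ 523 ppm

Set 5.35 ln(C/418) = 1.20, so ln(C/418) = 1.20/5.35 = 0.22430.
Then C/418 = e^0.22430 = 1.25145, giving C = 418 × 1.25145 = 523.11 ppm.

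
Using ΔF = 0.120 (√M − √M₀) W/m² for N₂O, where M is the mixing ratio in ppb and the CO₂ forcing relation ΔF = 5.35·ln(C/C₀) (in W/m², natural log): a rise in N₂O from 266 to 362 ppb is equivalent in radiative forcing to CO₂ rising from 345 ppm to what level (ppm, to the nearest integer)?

C ≈ 367 ppm

N₂O forcing: 0.120 × (√362 − √266) = 0.120 × (19.0263 − 16.3095) = 0.120 × 2.7168 = 0.32602 W/m².
Set 5.35 ln(C/345) = 0.32602: ln(C/345) = 0.32602/5.35 = 0.06094, so C = 345 × e^0.06094 = 345 × 1.06284 = 366.68 ppm.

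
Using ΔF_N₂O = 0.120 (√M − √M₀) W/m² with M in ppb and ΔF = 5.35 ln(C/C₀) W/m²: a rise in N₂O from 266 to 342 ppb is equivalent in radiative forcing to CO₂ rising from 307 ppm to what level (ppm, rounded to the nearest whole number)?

C ≈ 322 ppm

N₂O forcing: 0.120 × (√342 − √266) = 0.120 × (18.4932 − 16.3095) = 0.120 × 2.1837 = 0.26204 W/m².
Set 5.35 ln(C/307) = 0.26204: ln(C/307) = 0.26204/5.35 = 0.04898, so C = 307 × e^0.04898 = 307 × 1.05020 = 322.41 ppm.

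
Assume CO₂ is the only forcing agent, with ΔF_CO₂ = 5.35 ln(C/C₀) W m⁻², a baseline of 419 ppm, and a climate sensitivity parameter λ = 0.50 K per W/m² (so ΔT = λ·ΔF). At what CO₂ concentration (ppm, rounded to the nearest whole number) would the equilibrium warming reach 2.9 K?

Required forcing: ΔF = ΔT/λ = 2.9/0.50 = 5.8000 W/m².
Then ln(C/419) = ΔF/5.35 = 5.8000/5.35 = 1.08411.
So C = 419 × e^1.08411 = 419 × 2.95681 = 1238.90 ppm.

C ≈ 1239 ppm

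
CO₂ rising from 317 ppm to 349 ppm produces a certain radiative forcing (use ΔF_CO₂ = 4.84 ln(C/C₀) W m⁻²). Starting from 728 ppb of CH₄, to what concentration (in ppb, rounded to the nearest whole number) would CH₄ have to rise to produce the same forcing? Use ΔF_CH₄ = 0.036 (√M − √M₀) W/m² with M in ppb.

CO₂ forcing: 4.84 × ln(349/317) = 4.84 × 0.096170 = 0.46546 W/m².
Set 0.036(√M − √728) = 0.46546: √M = 0.46546/0.036 + √728 = 12.9294 + 26.9815 = 39.9109.
M = (39.9109)² = 1592.88 ppb.

M ≈ 1593 ppb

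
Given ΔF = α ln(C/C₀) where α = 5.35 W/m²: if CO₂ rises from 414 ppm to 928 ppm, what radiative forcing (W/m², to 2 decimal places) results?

CO₂: 5.35 × ln(928/414) = 5.35 × ln(2.24155) = 5.35 × 0.80717 = 4.3184 W/m².

ΔF = 4.32 W/m²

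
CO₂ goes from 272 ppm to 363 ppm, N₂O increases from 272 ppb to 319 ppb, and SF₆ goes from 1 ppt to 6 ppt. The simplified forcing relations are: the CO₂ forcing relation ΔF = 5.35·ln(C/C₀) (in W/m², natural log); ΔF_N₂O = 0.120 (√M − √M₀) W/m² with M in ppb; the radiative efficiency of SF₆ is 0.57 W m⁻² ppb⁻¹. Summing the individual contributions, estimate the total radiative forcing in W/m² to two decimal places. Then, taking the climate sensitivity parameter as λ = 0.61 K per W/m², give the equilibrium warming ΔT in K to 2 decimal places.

ΔF = 1.71 W/m²; ΔT = 1.04 K

CO₂: 5.35 × ln(363/272) = 5.35 × ln(1.33456) = 5.35 × 0.28860 = 1.5440 W/m².
N₂O: 0.120 × (√319 − √272) = 0.120 × (17.8606 − 16.4924) = 0.120 × 1.3682 = 0.1642 W/m².
SF₆: Δ = 6 − 1 = 5 ppt = 0.005 ppb; ΔF = 0.57 × 0.005 = 0.0029 W/m².
Total ΔF = 1.5440 + 0.1642 + 0.0029 = 1.7111 W/m².
ΔT = λ ΔF = 0.61 × 1.71 = 1.0431 K.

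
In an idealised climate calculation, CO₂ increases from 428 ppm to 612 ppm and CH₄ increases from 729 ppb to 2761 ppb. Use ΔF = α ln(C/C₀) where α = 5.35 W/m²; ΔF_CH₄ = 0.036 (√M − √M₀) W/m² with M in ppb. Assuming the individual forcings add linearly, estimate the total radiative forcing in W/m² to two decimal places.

ΔF = 2.83 W/m²

CO₂: 5.35 × ln(612/428) = 5.35 × ln(1.42991) = 5.35 × 0.35761 = 1.9132 W/m².
CH₄: 0.036 × (√2761 − √729) = 0.036 × (52.5452 − 27.0000) = 0.036 × 25.5452 = 0.9196 W/m².
Total ΔF = 1.9132 + 0.9196 = 2.8328 W/m².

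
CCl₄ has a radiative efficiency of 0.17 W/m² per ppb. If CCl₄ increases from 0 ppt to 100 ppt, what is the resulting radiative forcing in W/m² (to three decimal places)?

CCl₄: Δ = 100 − 0 = 100 ppt = 0.100 ppb; ΔF = 0.17 × 0.100 = 0.0170 W/m².

ΔF = 0.017 W/m²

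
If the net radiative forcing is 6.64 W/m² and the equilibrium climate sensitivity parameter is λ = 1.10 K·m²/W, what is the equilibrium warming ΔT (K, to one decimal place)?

ΔT = 7.3 K

ΔT = λ ΔF = 1.10 × 6.64 = 7.3040 K.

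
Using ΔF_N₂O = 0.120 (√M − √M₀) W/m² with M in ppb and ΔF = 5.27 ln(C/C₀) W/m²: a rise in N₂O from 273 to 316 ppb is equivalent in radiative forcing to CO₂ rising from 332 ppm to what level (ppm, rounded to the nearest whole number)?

C ≈ 342 ppm

N₂O forcing: 0.120 × (√316 − √273) = 0.120 × (17.7764 − 16.5227) = 0.120 × 1.2537 = 0.15044 W/m².
Set 5.27 ln(C/332) = 0.15044: ln(C/332) = 0.15044/5.27 = 0.02855, so C = 332 × e^0.02855 = 332 × 1.02896 = 341.61 ppm.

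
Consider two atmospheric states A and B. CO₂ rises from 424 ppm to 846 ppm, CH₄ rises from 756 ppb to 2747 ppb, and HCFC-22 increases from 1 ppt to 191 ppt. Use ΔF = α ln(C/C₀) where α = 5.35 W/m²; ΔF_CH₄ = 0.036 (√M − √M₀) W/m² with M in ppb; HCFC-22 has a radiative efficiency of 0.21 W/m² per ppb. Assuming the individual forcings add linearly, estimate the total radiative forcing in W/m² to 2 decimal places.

CO₂: 5.35 × ln(846/424) = 5.35 × ln(1.99528) = 5.35 × 0.69078 = 3.6957 W/m².
CH₄: 0.036 × (√2747 − √756) = 0.036 × (52.4118 − 27.4955) = 0.036 × 24.9163 = 0.8970 W/m².
HCFC-22: Δ = 191 − 1 = 190 ppt = 0.190 ppb; ΔF = 0.21 × 0.190 = 0.0399 W/m².
Total ΔF = 3.6957 + 0.8970 + 0.0399 = 4.6326 W/m².

ΔF = 4.63 W/m²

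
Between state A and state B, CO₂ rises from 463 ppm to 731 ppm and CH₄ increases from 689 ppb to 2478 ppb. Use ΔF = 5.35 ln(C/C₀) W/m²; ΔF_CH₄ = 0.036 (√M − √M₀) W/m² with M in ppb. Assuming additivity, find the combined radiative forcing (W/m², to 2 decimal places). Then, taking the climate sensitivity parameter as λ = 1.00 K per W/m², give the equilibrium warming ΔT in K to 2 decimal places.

CO₂: 5.35 × ln(731/463) = 5.35 × ln(1.57883) = 5.35 × 0.45668 = 2.4432 W/m².
CH₄: 0.036 × (√2478 − √689) = 0.036 × (49.7795 − 26.2488) = 0.036 × 23.5307 = 0.8471 W/m².
Total ΔF = 2.4432 + 0.8471 = 3.2903 W/m².
ΔT = λ ΔF = 1.00 × 3.29 = 3.2900 K.

ΔF = 3.29 W/m²; ΔT = 3.29 K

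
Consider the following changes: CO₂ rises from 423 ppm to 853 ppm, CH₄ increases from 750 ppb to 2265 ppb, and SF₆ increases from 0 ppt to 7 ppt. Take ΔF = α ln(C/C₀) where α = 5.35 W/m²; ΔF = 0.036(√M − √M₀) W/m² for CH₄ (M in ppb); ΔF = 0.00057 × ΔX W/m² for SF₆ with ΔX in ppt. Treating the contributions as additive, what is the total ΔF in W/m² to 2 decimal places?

ΔF = 4.48 W/m²

CO₂: 5.35 × ln(853/423) = 5.35 × ln(2.01655) = 5.35 × 0.70139 = 3.7524 W/m².
CH₄: 0.036 × (√2265 − √750) = 0.036 × (47.5920 − 27.3861) = 0.036 × 20.2059 = 0.7274 W/m².
SF₆: ΔF = 0.00057 × (7 − 0) = 0.00057 × 7 = 0.0040 W/m².
Total ΔF = 3.7524 + 0.7274 + 0.0040 = 4.4838 W/m².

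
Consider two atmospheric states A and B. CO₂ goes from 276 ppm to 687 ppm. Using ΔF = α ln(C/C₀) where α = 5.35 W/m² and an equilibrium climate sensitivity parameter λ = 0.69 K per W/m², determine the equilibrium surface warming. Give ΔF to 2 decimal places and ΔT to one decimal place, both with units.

CO₂: 5.35 × ln(687/276) = 5.35 × ln(2.48913) = 5.35 × 0.91193 = 4.8788 W/m².
ΔT = λ ΔF = 0.69 × 4.88 = 3.3672 K.

ΔF = 4.88 W/m²; ΔT = 3.4 K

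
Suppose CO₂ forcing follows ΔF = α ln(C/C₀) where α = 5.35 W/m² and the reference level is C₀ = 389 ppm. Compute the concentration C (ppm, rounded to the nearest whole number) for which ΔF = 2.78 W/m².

C ≈ 654 ppm

Set 5.35 ln(C/389) = 2.78, so ln(C/389) = 2.78/5.35 = 0.51963.
Then C/389 = e^0.51963 = 1.68141, giving C = 389 × 1.68141 = 654.07 ppm.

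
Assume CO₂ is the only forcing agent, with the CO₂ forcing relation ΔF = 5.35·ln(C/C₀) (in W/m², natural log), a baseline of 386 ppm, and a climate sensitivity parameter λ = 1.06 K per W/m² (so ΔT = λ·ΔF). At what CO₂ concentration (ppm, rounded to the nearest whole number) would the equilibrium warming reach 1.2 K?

C ≈ 477 ppm

Required forcing: ΔF = ΔT/λ = 1.2/1.06 = 1.1321 W/m².
Then ln(C/386) = ΔF/5.35 = 1.1321/5.35 = 0.21161.
So C = 386 × e^0.21161 = 386 × 1.23567 = 476.97 ppm.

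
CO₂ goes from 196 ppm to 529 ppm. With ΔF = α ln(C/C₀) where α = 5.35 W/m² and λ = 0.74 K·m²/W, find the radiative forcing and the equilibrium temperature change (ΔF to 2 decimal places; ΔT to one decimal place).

CO₂: 5.35 × ln(529/196) = 5.35 × ln(2.69898) = 5.35 × 0.99287 = 5.3119 W/m².
ΔT = λ ΔF = 0.74 × 5.31 = 3.9294 K.

ΔF = 5.31 W/m²; ΔT = 3.9 K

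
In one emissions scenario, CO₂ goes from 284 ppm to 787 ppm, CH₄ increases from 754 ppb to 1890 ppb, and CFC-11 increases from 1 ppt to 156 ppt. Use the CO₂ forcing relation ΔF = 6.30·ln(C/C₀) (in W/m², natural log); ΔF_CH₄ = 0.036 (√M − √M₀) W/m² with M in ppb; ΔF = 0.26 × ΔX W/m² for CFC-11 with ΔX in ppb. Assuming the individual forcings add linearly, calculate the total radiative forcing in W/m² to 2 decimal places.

CO₂: 6.30 × ln(787/284) = 6.30 × ln(2.77113) = 6.30 × 1.01926 = 6.4213 W/m².
CH₄: 0.036 × (√1890 − √754) = 0.036 × (43.4741 − 27.4591) = 0.036 × 16.0150 = 0.5765 W/m².
CFC-11: Δ = 156 − 1 = 155 ppt = 0.155 ppb; ΔF = 0.26 × 0.155 = 0.0403 W/m².
Total ΔF = 6.4213 + 0.5765 + 0.0403 = 7.0381 W/m².

ΔF = 7.04 W/m²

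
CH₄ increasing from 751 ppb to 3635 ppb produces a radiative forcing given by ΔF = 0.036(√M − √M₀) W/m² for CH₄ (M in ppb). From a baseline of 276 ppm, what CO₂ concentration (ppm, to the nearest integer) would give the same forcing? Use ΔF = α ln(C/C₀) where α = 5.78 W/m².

CH₄ forcing: 0.036 × (√3635 − √751) = 0.036 × (60.2910 − 27.4044) = 0.036 × 32.8866 = 1.18392 W/m².
Set 5.78 ln(C/276) = 1.18392: ln(C/276) = 1.18392/5.78 = 0.20483, so C = 276 × e^0.20483 = 276 × 1.22732 = 338.74 ppm.

C ≈ 339 ppm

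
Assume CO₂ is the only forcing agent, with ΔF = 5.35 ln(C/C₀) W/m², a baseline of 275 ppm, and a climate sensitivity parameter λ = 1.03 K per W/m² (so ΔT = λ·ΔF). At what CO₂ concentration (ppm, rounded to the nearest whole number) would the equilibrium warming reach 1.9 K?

C ≈ 388 ppm

Required forcing: ΔF = ΔT/λ = 1.9/1.03 = 1.8447 W/m².
Then ln(C/275) = ΔF/5.35 = 1.8447/5.35 = 0.34480.
So C = 275 × e^0.34480 = 275 × 1.41171 = 388.22 ppm.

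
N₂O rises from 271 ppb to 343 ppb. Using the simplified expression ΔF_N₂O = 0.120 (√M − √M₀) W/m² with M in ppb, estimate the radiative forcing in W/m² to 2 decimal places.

ΔF = 0.25 W/m²

N₂O: 0.120 × (√343 − √271) = 0.120 × (18.5203 − 16.4621) = 0.120 × 2.0582 = 0.2470 W/m².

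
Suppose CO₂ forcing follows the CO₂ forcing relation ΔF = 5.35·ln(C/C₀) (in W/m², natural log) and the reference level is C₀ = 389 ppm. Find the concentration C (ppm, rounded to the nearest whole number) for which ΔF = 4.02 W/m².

C ≈ 825 ppm

Set 5.35 ln(C/389) = 4.02, so ln(C/389) = 4.02/5.35 = 0.75140.
Then C/389 = e^0.75140 = 2.11997, giving C = 389 × 2.11997 = 824.67 ppm.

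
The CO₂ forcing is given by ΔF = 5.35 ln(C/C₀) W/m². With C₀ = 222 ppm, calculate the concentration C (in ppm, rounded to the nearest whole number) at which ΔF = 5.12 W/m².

C ≈ 578 ppm

Set 5.35 ln(C/222) = 5.12, so ln(C/222) = 5.12/5.35 = 0.95701.
Then C/222 = e^0.95701 = 2.60390, giving C = 222 × 2.60390 = 578.07 ppm.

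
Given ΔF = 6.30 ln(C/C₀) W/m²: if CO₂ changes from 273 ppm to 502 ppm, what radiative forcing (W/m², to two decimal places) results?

ΔF = 3.84 W/m²

CO₂ absorption bands are partially saturated, so forcing scales with the logarithm of the concentration ratio.
CO₂: 6.30 × ln(502/273) = 6.30 × ln(1.83883) = 6.30 × 0.60913 = 3.8375 W/m².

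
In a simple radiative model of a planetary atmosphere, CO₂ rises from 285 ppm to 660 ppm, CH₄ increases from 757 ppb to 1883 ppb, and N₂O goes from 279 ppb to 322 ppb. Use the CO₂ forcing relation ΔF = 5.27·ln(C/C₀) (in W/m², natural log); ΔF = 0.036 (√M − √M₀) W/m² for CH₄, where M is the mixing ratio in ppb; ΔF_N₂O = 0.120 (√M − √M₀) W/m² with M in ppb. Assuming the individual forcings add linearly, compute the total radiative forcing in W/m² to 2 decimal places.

CO₂: 5.27 × ln(660/285) = 5.27 × ln(2.31579) = 5.27 × 0.83975 = 4.4255 W/m².
CH₄: 0.036 × (√1883 − √757) = 0.036 × (43.3935 − 27.5136) = 0.036 × 15.8799 = 0.5717 W/m².
N₂O: 0.120 × (√322 − √279) = 0.120 × (17.9444 − 16.7033) = 0.120 × 1.2411 = 0.1489 W/m².
Total ΔF = 4.4255 + 0.5717 + 0.1489 = 5.1461 W/m².

ΔF = 5.15 W/m²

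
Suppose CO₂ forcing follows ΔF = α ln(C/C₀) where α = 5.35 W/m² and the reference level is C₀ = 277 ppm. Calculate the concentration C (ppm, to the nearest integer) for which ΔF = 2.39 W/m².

C ≈ 433 ppm

Set 5.35 ln(C/277) = 2.39, so ln(C/277) = 2.39/5.35 = 0.44673.
Then C/277 = e^0.44673 = 1.56319, giving C = 277 × 1.56319 = 433.00 ppm.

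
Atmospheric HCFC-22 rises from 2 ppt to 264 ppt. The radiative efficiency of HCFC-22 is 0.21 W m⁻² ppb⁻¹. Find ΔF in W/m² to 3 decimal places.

ΔF = 0.055 W/m²

HCFC-22: Δ = 264 − 2 = 262 ppt = 0.262 ppb; ΔF = 0.21 × 0.262 = 0.0550 W/m².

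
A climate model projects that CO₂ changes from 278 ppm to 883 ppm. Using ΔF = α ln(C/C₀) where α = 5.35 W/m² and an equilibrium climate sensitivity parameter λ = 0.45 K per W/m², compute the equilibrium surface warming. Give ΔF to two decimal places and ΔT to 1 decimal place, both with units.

CO₂: 5.35 × ln(883/278) = 5.35 × ln(3.17626) = 5.35 × 1.15570 = 6.1830 W/m².
ΔT = λ ΔF = 0.45 × 6.18 = 2.7810 K.

ΔF = 6.18 W/m²; ΔT = 2.8 K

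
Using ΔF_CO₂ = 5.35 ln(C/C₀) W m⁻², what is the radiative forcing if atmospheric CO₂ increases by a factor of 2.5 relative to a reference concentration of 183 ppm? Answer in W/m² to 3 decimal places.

ΔF = 5.35 × ln(2.5) = 5.35 × 0.91629 = 4.9022 W/m².

ΔF = 4.902 W/m²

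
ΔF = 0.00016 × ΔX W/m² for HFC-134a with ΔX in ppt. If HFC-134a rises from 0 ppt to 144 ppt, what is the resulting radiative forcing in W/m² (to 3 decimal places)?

ΔF = 0.023 W/m²

HFC-134a: ΔF = 0.00016 × (144 − 0) = 0.00016 × 144 = 0.0230 W/m².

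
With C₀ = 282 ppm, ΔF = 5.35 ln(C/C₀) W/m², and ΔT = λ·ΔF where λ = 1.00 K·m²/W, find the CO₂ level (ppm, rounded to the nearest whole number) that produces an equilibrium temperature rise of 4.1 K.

C ≈ 607 ppm

Required forcing: ΔF = ΔT/λ = 4.1/1.00 = 4.1000 W/m².
Then ln(C/282) = ΔF/5.35 = 4.1000/5.35 = 0.76636.
So C = 282 × e^0.76636 = 282 × 2.15192 = 606.84 ppm.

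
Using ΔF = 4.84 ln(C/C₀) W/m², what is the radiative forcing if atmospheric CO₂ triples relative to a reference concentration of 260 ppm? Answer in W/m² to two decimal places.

Because the forcing depends only on the ratio C/C₀, the initial concentration does not enter.
ΔF = 4.84 × ln(3) = 4.84 × 1.09861 = 5.3173 W/m².

ΔF = 5.32 W/m²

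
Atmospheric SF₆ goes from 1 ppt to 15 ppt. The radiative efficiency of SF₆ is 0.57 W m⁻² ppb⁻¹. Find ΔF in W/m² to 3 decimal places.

ΔF = 0.008 W/m²

SF₆: Δ = 15 − 1 = 14 ppt = 0.014 ppb; ΔF = 0.57 × 0.014 = 0.0080 W/m².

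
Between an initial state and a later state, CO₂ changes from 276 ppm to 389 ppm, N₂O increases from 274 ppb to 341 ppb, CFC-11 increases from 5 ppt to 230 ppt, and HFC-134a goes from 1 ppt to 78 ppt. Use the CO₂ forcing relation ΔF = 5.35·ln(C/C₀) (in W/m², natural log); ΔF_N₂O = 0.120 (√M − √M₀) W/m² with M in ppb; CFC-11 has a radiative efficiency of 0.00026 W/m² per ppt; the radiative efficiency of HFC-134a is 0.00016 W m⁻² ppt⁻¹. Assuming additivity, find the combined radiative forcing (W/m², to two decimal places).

ΔF = 2.14 W/m²

CO₂: 5.35 × ln(389/276) = 5.35 × ln(1.40942) = 5.35 × 0.34318 = 1.8360 W/m².
N₂O: 0.120 × (√341 − √274) = 0.120 × (18.4662 − 16.5529) = 0.120 × 1.9133 = 0.2296 W/m².
CFC-11: ΔF = 0.00026 × (230 − 5) = 0.00026 × 225 = 0.0585 W/m².
HFC-134a: ΔF = 0.00016 × (78 − 1) = 0.00016 × 77 = 0.0123 W/m².
Total ΔF = 1.8360 + 0.2296 + 0.0585 + 0.0123 = 2.1364 W/m².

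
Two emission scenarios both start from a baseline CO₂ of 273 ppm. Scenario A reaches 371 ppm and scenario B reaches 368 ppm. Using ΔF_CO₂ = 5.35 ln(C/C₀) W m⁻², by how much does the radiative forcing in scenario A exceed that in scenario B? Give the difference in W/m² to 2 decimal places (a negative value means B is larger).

ΔF_A − ΔF_B = 0.04 W/m²

ΔF_A = 5.35 ln(371/273) = 5.35 × 0.30673 = 1.6410 W/m².
ΔF_B = 5.35 ln(368/273) = 5.35 × 0.29861 = 1.5976 W/m².
Difference: 1.6410 − 1.5976 = 0.0434 W/m².
(Equivalently, ΔF_A − ΔF_B = 5.35 ln(371/368) = 5.35 × 0.00812 = 0.0434 W/m².)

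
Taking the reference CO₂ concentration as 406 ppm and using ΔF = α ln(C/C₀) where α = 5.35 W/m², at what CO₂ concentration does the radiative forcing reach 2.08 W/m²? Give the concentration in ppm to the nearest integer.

Set 5.35 ln(C/406) = 2.08, so ln(C/406) = 2.08/5.35 = 0.38879.
Then C/406 = e^0.38879 = 1.47519, giving C = 406 × 1.47519 = 598.93 ppm.

C ≈ 599 ppm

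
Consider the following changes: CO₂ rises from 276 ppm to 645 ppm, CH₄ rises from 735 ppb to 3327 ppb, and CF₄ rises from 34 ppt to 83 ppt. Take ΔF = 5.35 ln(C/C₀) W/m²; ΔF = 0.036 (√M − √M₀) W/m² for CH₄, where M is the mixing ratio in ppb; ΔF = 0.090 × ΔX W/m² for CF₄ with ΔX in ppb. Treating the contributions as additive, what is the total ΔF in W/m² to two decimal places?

ΔF = 5.65 W/m²

CO₂: 5.35 × ln(645/276) = 5.35 × ln(2.33696) = 5.35 × 0.84885 = 4.5413 W/m².
CH₄: 0.036 × (√3327 − √735) = 0.036 × (57.6802 − 27.1109) = 0.036 × 30.5693 = 1.1005 W/m².
CF₄: Δ = 83 − 34 = 49 ppt = 0.049 ppb; ΔF = 0.090 × 0.049 = 0.0044 W/m².
Total ΔF = 4.5413 + 1.1005 + 0.0044 = 5.6462 W/m².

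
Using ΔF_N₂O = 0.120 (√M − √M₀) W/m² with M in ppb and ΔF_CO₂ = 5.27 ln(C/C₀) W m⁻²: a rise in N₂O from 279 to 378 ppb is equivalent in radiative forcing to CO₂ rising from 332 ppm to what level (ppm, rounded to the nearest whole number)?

N₂O forcing: 0.120 × (√378 − √279) = 0.120 × (19.4422 − 16.7033) = 0.120 × 2.7389 = 0.32867 W/m².
Set 5.27 ln(C/332) = 0.32867: ln(C/332) = 0.32867/5.27 = 0.06237, so C = 332 × e^0.06237 = 332 × 1.06436 = 353.37 ppm.

C ≈ 353 ppm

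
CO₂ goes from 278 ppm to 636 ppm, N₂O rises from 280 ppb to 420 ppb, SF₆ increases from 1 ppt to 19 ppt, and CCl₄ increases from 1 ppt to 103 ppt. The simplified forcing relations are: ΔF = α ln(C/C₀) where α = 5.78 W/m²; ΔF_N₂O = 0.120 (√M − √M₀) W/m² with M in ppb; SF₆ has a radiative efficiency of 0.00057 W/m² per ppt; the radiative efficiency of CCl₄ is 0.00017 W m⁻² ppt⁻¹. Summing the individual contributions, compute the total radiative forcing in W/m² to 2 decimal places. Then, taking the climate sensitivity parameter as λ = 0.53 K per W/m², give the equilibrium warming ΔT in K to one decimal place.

CO₂: 5.78 × ln(636/278) = 5.78 × ln(2.28777) = 5.78 × 0.82758 = 4.7834 W/m².
N₂O: 0.120 × (√420 − √280) = 0.120 × (20.4939 − 16.7332) = 0.120 × 3.7607 = 0.4513 W/m².
SF₆: ΔF = 0.00057 × (19 − 1) = 0.00057 × 18 = 0.0103 W/m².
CCl₄: ΔF = 0.00017 × (103 − 1) = 0.00017 × 102 = 0.0173 W/m².
Total ΔF = 4.7834 + 0.4513 + 0.0103 + 0.0173 = 5.2623 W/m².
ΔT = λ ΔF = 0.53 × 5.26 = 2.7878 K.

ΔF = 5.26 W/m²; ΔT = 2.8 K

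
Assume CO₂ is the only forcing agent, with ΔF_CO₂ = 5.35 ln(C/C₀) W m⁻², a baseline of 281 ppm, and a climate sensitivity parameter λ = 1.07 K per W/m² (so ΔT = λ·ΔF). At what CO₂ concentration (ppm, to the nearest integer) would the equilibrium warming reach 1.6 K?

C ≈ 372 ppm

Required forcing: ΔF = ΔT/λ = 1.6/1.07 = 1.4953 W/m².
Then ln(C/281) = ΔF/5.35 = 1.4953/5.35 = 0.27950.
So C = 281 × e^0.27950 = 281 × 1.32247 = 371.61 ppm.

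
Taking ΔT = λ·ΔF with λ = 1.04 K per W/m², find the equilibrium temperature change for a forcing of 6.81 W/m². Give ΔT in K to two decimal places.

ΔT = 7.08 K

ΔT = λ ΔF = 1.04 × 6.81 = 7.0824 K.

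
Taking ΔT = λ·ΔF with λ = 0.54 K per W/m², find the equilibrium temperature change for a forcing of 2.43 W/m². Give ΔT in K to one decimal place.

ΔT = 1.3 K

ΔT = λ ΔF = 0.54 × 2.43 = 1.3122 K.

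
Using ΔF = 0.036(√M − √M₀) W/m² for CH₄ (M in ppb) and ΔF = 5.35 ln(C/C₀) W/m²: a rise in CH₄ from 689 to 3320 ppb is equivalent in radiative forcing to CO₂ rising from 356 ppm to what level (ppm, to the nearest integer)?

CH₄ forcing: 0.036 × (√3320 − √689) = 0.036 × (57.6194 − 26.2488) = 0.036 × 31.3706 = 1.12934 W/m².
Set 5.35 ln(C/356) = 1.12934: ln(C/356) = 1.12934/5.35 = 0.21109, so C = 356 × e^0.21109 = 356 × 1.23502 = 439.67 ppm.

C ≈ 440 ppm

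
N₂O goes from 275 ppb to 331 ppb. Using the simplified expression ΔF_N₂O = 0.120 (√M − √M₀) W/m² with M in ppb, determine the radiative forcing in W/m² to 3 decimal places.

ΔF = 0.193 W/m²

N₂O: 0.120 × (√331 − √275) = 0.120 × (18.1934 − 16.5831) = 0.120 × 1.6103 = 0.1932 W/m².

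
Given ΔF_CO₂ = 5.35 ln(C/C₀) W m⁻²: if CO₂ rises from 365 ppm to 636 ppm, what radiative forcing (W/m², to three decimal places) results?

ΔF = 2.971 W/m²

CO₂: 5.35 × ln(636/365) = 5.35 × ln(1.74247) = 5.35 × 0.55530 = 2.9709 W/m².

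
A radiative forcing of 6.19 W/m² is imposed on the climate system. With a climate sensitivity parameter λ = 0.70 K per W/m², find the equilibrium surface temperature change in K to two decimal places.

ΔT = λ ΔF = 0.70 × 6.19 = 4.3330 K.

ΔT = 4.33 K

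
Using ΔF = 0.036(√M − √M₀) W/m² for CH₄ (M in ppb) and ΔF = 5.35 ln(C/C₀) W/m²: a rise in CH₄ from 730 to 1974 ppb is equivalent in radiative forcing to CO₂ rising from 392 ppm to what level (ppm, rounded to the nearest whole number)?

C ≈ 441 ppm

CH₄ forcing: 0.036 × (√1974 − √730) = 0.036 × (44.4297 − 27.0185) = 0.036 × 17.4112 = 0.62680 W/m².
Set 5.35 ln(C/392) = 0.62680: ln(C/392) = 0.62680/5.35 = 0.11716, so C = 392 × e^0.11716 = 392 × 1.12430 = 440.73 ppm.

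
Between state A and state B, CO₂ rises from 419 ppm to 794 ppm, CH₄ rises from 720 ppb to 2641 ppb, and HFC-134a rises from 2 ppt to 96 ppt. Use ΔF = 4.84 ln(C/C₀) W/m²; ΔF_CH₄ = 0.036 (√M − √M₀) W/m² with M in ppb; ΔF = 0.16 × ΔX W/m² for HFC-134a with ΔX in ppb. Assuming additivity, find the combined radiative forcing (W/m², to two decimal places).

CO₂: 4.84 × ln(794/419) = 4.84 × ln(1.89499) = 4.84 × 0.63921 = 3.0938 W/m².
CH₄: 0.036 × (√2641 − √720) = 0.036 × (51.3907 − 26.8328) = 0.036 × 24.5579 = 0.8841 W/m².
HFC-134a: Δ = 96 − 2 = 94 ppt = 0.094 ppb; ΔF = 0.16 × 0.094 = 0.0150 W/m².
Total ΔF = 3.0938 + 0.8841 + 0.0150 = 3.9929 W/m².

ΔF = 3.99 W/m²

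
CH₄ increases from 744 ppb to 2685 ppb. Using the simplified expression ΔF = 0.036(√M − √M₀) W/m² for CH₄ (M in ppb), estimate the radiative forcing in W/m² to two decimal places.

ΔF = 0.88 W/m²

CH₄: 0.036 × (√2685 − √744) = 0.036 × (51.8170 − 27.2764) = 0.036 × 24.5406 = 0.8835 W/m².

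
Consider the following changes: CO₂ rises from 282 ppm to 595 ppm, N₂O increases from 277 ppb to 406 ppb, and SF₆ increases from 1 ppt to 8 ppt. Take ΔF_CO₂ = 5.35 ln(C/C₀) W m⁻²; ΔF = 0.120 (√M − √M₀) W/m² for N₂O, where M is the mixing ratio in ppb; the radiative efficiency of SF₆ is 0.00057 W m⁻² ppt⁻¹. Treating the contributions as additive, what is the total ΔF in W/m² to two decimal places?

ΔF = 4.42 W/m²

CO₂: 5.35 × ln(595/282) = 5.35 × ln(2.10993) = 5.35 × 0.74665 = 3.9946 W/m².
N₂O: 0.120 × (√406 − √277) = 0.120 × (20.1494 − 16.6433) = 0.120 × 3.5061 = 0.4207 W/m².
SF₆: ΔF = 0.00057 × (8 − 1) = 0.00057 × 7 = 0.0040 W/m².
Total ΔF = 3.9946 + 0.4207 + 0.0040 = 4.4193 W/m².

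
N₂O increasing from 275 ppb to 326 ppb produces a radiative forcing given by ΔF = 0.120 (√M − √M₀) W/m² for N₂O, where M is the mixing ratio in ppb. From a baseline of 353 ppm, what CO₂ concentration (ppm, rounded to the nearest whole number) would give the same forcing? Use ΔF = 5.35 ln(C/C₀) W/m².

C ≈ 365 ppm

N₂O forcing: 0.120 × (√326 − √275) = 0.120 × (18.0555 − 16.5831) = 0.120 × 1.4724 = 0.17669 W/m².
Set 5.35 ln(C/353) = 0.17669: ln(C/353) = 0.17669/5.35 = 0.03303, so C = 353 × e^0.03303 = 353 × 1.03358 = 364.85 ppm.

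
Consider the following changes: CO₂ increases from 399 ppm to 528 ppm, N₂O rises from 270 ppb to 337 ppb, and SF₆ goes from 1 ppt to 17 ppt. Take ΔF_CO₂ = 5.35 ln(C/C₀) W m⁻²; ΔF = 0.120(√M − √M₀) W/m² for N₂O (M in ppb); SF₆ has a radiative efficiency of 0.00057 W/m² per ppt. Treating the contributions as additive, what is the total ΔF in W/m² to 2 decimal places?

CO₂: 5.35 × ln(528/399) = 5.35 × ln(1.32331) = 5.35 × 0.28014 = 1.4987 W/m².
N₂O: 0.120 × (√337 − √270) = 0.120 × (18.3576 − 16.4317) = 0.120 × 1.9259 = 0.2311 W/m².
SF₆: ΔF = 0.00057 × (17 − 1) = 0.00057 × 16 = 0.0091 W/m².
Total ΔF = 1.4987 + 0.2311 + 0.0091 = 1.7389 W/m².

ΔF = 1.74 W/m²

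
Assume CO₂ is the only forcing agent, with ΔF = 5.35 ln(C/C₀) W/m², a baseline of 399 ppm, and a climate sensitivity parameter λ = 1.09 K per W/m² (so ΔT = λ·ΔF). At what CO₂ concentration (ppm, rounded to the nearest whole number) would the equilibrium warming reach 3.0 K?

C ≈ 667 ppm

Required forcing: ΔF = ΔT/λ = 3.0/1.09 = 2.7523 W/m².
Then ln(C/399) = ΔF/5.35 = 2.7523/5.35 = 0.51445.
So C = 399 × e^0.51445 = 399 × 1.67272 = 667.42 ppm.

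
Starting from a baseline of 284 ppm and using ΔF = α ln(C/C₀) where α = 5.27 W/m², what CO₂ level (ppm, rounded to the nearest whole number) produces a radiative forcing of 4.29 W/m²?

C ≈ 641 ppm

Set 5.27 ln(C/284) = 4.29, so ln(C/284) = 4.29/5.27 = 0.81404.
Then C/284 = e^0.81404 = 2.25701, giving C = 284 × 2.25701 = 640.99 ppm.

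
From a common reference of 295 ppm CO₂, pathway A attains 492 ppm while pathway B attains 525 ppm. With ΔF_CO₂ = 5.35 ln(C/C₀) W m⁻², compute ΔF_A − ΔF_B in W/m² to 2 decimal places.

ΔF_A = 5.35 ln(492/295) = 5.35 × 0.51150 = 2.7365 W/m².
ΔF_B = 5.35 ln(525/295) = 5.35 × 0.57642 = 3.0838 W/m².
Difference: 2.7365 − 3.0838 = -0.3473 W/m².
(Equivalently, ΔF_A − ΔF_B = 5.35 ln(492/525) = 5.35 × -0.06492 = -0.3473 W/m².)

ΔF_A − ΔF_B = -0.35 W/m²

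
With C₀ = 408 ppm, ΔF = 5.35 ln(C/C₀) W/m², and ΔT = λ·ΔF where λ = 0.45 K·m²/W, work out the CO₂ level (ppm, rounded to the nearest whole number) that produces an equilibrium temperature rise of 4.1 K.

C ≈ 2240 ppm

Required forcing: ΔF = ΔT/λ = 4.1/0.45 = 9.1111 W/m².
Then ln(C/408) = ΔF/5.35 = 9.1111/5.35 = 1.70301.
So C = 408 × e^1.70301 = 408 × 5.49045 = 2240.10 ppm.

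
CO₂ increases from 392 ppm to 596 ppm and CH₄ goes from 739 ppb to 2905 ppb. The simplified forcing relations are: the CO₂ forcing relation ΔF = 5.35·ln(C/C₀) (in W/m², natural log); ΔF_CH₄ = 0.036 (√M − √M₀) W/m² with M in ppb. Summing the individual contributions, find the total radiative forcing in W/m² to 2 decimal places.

CO₂: 5.35 × ln(596/392) = 5.35 × ln(1.52041) = 5.35 × 0.41898 = 2.2415 W/m².
CH₄: 0.036 × (√2905 − √739) = 0.036 × (53.8981 − 27.1846) = 0.036 × 26.7135 = 0.9617 W/m².
Total ΔF = 2.2415 + 0.9617 = 3.2032 W/m².

ΔF = 3.20 W/m²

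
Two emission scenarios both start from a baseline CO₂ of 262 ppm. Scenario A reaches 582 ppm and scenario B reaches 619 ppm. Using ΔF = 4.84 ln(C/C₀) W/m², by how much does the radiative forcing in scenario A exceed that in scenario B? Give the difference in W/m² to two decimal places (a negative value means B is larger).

ΔF_A − ΔF_B = -0.30 W/m²

ΔF_A = 4.84 ln(582/262) = 4.84 × 0.79813 = 3.8629 W/m².
ΔF_B = 4.84 ln(619/262) = 4.84 × 0.85976 = 4.1612 W/m².
Difference: 3.8629 − 4.1612 = -0.2983 W/m².
(Equivalently, ΔF_A − ΔF_B = 4.84 ln(582/619) = 4.84 × -0.06163 = -0.2983 W/m².)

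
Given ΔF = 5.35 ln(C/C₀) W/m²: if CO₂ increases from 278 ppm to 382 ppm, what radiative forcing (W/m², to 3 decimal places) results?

CO₂ absorption bands are partially saturated, so forcing scales with the logarithm of the concentration ratio.
CO₂: 5.35 × ln(382/278) = 5.35 × ln(1.37410) = 5.35 × 0.31780 = 1.7002 W/m².

ΔF = 1.700 W/m²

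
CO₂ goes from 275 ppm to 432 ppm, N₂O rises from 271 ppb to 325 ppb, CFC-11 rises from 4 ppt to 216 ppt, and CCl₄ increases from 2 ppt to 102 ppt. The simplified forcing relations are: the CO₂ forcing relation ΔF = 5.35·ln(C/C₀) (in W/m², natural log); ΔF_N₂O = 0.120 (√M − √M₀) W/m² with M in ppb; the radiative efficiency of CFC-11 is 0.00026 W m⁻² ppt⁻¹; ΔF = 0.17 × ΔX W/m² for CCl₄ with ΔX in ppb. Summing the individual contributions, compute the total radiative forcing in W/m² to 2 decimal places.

ΔF = 2.68 W/m²

CO₂: 5.35 × ln(432/275) = 5.35 × ln(1.57091) = 5.35 × 0.45166 = 2.4164 W/m².
N₂O: 0.120 × (√325 − √271) = 0.120 × (18.0278 − 16.4621) = 0.120 × 1.5657 = 0.1879 W/m².
CFC-11: ΔF = 0.00026 × (216 − 4) = 0.00026 × 212 = 0.0551 W/m².
CCl₄: Δ = 102 − 2 = 100 ppt = 0.100 ppb; ΔF = 0.17 × 0.100 = 0.0170 W/m².
Total ΔF = 2.4164 + 0.1879 + 0.0551 + 0.0170 = 2.6764 W/m².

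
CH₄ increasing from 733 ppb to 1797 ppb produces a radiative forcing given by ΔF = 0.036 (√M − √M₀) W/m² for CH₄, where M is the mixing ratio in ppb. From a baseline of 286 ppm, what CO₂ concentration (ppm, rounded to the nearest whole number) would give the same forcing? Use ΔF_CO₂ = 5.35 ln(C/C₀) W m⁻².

CH₄ forcing: 0.036 × (√1797 − √733) = 0.036 × (42.3910 − 27.0740) = 0.036 × 15.3170 = 0.55141 W/m².
Set 5.35 ln(C/286) = 0.55141: ln(C/286) = 0.55141/5.35 = 0.10307, so C = 286 × e^0.10307 = 286 × 1.10857 = 317.05 ppm.

C ≈ 317 ppm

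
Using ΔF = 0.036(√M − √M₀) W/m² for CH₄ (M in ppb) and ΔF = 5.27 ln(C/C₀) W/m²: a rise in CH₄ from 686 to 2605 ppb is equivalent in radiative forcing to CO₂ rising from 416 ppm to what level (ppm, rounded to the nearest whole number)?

CH₄ forcing: 0.036 × (√2605 − √686) = 0.036 × (51.0392 − 26.1916) = 0.036 × 24.8476 = 0.89451 W/m².
Set 5.27 ln(C/416) = 0.89451: ln(C/416) = 0.89451/5.27 = 0.16974, so C = 416 × e^0.16974 = 416 × 1.18500 = 492.96 ppm.

C ≈ 493 ppm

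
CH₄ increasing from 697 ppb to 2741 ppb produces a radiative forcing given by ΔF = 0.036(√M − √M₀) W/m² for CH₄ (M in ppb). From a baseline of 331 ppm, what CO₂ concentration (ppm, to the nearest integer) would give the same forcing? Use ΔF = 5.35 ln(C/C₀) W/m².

CH₄ forcing: 0.036 × (√2741 − √697) = 0.036 × (52.3546 − 26.4008) = 0.036 × 25.9538 = 0.93434 W/m².
Set 5.35 ln(C/331) = 0.93434: ln(C/331) = 0.93434/5.35 = 0.17464, so C = 331 × e^0.17464 = 331 × 1.19082 = 394.16 ppm.

C ≈ 394 ppm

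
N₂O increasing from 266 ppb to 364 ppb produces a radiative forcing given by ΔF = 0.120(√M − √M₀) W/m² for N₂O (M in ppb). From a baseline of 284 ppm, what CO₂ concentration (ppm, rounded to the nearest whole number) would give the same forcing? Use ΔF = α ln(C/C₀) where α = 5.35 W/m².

C ≈ 302 ppm

N₂O forcing: 0.120 × (√364 − √266) = 0.120 × (19.0788 − 16.3095) = 0.120 × 2.7693 = 0.33232 W/m².
Set 5.35 ln(C/284) = 0.33232: ln(C/284) = 0.33232/5.35 = 0.06212, so C = 284 × e^0.06212 = 284 × 1.06409 = 302.20 ppm.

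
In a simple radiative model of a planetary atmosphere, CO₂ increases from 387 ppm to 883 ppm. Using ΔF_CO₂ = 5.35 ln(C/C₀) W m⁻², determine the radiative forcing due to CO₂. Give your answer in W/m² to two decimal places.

CO₂: 5.35 × ln(883/387) = 5.35 × ln(2.28165) = 5.35 × 0.82490 = 4.4132 W/m².

ΔF = 4.41 W/m²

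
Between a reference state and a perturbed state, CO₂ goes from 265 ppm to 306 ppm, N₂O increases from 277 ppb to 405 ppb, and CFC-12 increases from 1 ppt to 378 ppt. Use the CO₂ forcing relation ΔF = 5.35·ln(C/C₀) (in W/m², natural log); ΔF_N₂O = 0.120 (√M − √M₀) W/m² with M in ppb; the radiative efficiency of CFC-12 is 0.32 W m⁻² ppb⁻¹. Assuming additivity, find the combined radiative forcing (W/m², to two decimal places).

CO₂: 5.35 × ln(306/265) = 5.35 × ln(1.15472) = 5.35 × 0.14386 = 0.7697 W/m².
N₂O: 0.120 × (√405 − √277) = 0.120 × (20.1246 − 16.6433) = 0.120 × 3.4813 = 0.4178 W/m².
CFC-12: Δ = 378 − 1 = 377 ppt = 0.377 ppb; ΔF = 0.32 × 0.377 = 0.1206 W/m².
Total ΔF = 0.7697 + 0.4178 + 0.1206 = 1.3081 W/m².

ΔF = 1.31 W/m²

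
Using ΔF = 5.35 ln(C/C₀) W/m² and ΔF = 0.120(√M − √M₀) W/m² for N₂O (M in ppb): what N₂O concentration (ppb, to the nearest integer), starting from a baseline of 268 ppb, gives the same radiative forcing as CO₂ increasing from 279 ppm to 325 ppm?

CO₂ forcing: 5.35 × ln(325/279) = 5.35 × 0.152613 = 0.81648 W/m².
Set 0.120(√M − √268) = 0.81648: √M = 0.81648/0.120 + √268 = 6.8040 + 16.3707 = 23.1747.
M = (23.1747)² = 537.07 ppb.

M ≈ 537 ppb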